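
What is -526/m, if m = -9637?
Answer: 526/9637 ≈ 0.054581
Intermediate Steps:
-526/m = -526/(-9637) = -526*(-1/9637) = 526/9637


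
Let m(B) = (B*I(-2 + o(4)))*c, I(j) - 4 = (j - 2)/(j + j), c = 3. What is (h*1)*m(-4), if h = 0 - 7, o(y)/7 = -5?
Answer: 14070/37 ≈ 380.27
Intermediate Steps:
o(y) = -35 (o(y) = 7*(-5) = -35)
h = -7
I(j) = 4 + (-2 + j)/(2*j) (I(j) = 4 + (j - 2)/(j + j) = 4 + (-2 + j)/((2*j)) = 4 + (-2 + j)*(1/(2*j)) = 4 + (-2 + j)/(2*j))
m(B) = 1005*B/74 (m(B) = (B*(9/2 - 1/(-2 - 35)))*3 = (B*(9/2 - 1/(-37)))*3 = (B*(9/2 - 1*(-1/37)))*3 = (B*(9/2 + 1/37))*3 = (B*(335/74))*3 = (335*B/74)*3 = 1005*B/74)
(h*1)*m(-4) = (-7*1)*((1005/74)*(-4)) = -7*(-2010/37) = 14070/37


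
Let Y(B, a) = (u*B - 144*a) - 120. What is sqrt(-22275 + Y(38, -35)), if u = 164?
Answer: 7*I*sqrt(227) ≈ 105.47*I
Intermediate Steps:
Y(B, a) = -120 - 144*a + 164*B (Y(B, a) = (164*B - 144*a) - 120 = (-144*a + 164*B) - 120 = -120 - 144*a + 164*B)
sqrt(-22275 + Y(38, -35)) = sqrt(-22275 + (-120 - 144*(-35) + 164*38)) = sqrt(-22275 + (-120 + 5040 + 6232)) = sqrt(-22275 + 11152) = sqrt(-11123) = 7*I*sqrt(227)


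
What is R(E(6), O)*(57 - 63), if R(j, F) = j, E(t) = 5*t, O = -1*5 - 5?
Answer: -180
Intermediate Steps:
O = -10 (O = -5 - 5 = -10)
R(E(6), O)*(57 - 63) = (5*6)*(57 - 63) = 30*(-6) = -180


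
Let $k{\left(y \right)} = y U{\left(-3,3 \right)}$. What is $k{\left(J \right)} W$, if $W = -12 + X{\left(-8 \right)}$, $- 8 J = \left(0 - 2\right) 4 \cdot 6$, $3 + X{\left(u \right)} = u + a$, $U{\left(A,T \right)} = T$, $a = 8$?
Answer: $-270$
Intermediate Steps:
$X{\left(u \right)} = 5 + u$ ($X{\left(u \right)} = -3 + \left(u + 8\right) = -3 + \left(8 + u\right) = 5 + u$)
$J = 6$ ($J = - \frac{\left(0 - 2\right) 4 \cdot 6}{8} = - \frac{\left(-2\right) 4 \cdot 6}{8} = - \frac{\left(-8\right) 6}{8} = \left(- \frac{1}{8}\right) \left(-48\right) = 6$)
$k{\left(y \right)} = 3 y$ ($k{\left(y \right)} = y 3 = 3 y$)
$W = -15$ ($W = -12 + \left(5 - 8\right) = -12 - 3 = -15$)
$k{\left(J \right)} W = 3 \cdot 6 \left(-15\right) = 18 \left(-15\right) = -270$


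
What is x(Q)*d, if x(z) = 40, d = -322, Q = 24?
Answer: -12880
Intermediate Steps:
x(Q)*d = 40*(-322) = -12880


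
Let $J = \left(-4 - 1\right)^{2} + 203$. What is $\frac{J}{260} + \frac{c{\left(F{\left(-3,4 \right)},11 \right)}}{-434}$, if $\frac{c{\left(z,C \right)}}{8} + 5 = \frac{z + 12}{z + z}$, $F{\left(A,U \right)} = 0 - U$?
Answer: $\frac{13929}{14105} \approx 0.98752$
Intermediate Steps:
$F{\left(A,U \right)} = - U$
$c{\left(z,C \right)} = -40 + \frac{4 \left(12 + z\right)}{z}$ ($c{\left(z,C \right)} = -40 + 8 \frac{z + 12}{z + z} = -40 + 8 \frac{12 + z}{2 z} = -40 + \frac{4 \left(12 + z\right)}{z}$)
$J = 228$ ($J = \left(-5\right)^{2} + 203 = 25 + 203 = 228$)
$\frac{J}{260} + \frac{c{\left(F{\left(-3,4 \right)},11 \right)}}{-434} = \frac{228}{260} + \frac{-36 + \frac{48}{\left(-1\right) 4}}{-434} = 228 \cdot \frac{1}{260} + \left(-36 + \frac{48}{-4}\right) \left(- \frac{1}{434}\right) = \frac{57}{65} + \left(-36 + 48 \left(- \frac{1}{4}\right)\right) \left(- \frac{1}{434}\right) = \frac{57}{65} + \left(-36 - 12\right) \left(- \frac{1}{434}\right) = \frac{57}{65} - - \frac{24}{217} = \frac{57}{65} + \frac{24}{217} = \frac{13929}{14105}$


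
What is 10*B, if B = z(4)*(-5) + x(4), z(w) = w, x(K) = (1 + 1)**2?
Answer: -160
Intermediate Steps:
x(K) = 4 (x(K) = 2**2 = 4)
B = -16 (B = 4*(-5) + 4 = -20 + 4 = -16)
10*B = 10*(-16) = -160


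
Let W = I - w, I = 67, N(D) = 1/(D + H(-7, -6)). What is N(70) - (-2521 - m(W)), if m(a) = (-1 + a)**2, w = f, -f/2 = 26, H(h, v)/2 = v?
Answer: 953811/58 ≈ 16445.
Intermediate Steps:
H(h, v) = 2*v
f = -52 (f = -2*26 = -52)
N(D) = 1/(-12 + D) (N(D) = 1/(D + 2*(-6)) = 1/(D - 12) = 1/(-12 + D))
w = -52
W = 119 (W = 67 - 1*(-52) = 67 + 52 = 119)
N(70) - (-2521 - m(W)) = 1/(-12 + 70) - (-2521 - (-1 + 119)**2) = 1/58 - (-2521 - 1*118**2) = 1/58 - (-2521 - 1*13924) = 1/58 - (-2521 - 13924) = 1/58 - 1*(-16445) = 1/58 + 16445 = 953811/58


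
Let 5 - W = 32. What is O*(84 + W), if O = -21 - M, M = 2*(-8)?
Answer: -285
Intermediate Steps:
W = -27 (W = 5 - 1*32 = 5 - 32 = -27)
M = -16
O = -5 (O = -21 - 1*(-16) = -21 + 16 = -5)
O*(84 + W) = -5*(84 - 27) = -5*57 = -285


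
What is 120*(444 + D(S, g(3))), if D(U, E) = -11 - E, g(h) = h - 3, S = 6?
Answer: 51960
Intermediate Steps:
g(h) = -3 + h
120*(444 + D(S, g(3))) = 120*(444 + (-11 - (-3 + 3))) = 120*(444 + (-11 - 1*0)) = 120*(444 + (-11 + 0)) = 120*(444 - 11) = 120*433 = 51960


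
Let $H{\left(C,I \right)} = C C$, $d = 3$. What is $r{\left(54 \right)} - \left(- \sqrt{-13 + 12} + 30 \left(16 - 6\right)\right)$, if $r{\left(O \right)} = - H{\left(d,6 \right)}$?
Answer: $-309 + i \approx -309.0 + 1.0 i$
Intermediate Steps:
$H{\left(C,I \right)} = C^{2}$
$r{\left(O \right)} = -9$ ($r{\left(O \right)} = - 3^{2} = \left(-1\right) 9 = -9$)
$r{\left(54 \right)} - \left(- \sqrt{-13 + 12} + 30 \left(16 - 6\right)\right) = -9 - \left(- \sqrt{-13 + 12} + 30 \left(16 - 6\right)\right) = -9 - \left(- i + 30 \left(16 - 6\right)\right) = -9 + \left(i - 300\right) = -9 - \left(300 - i\right) = -309 + i$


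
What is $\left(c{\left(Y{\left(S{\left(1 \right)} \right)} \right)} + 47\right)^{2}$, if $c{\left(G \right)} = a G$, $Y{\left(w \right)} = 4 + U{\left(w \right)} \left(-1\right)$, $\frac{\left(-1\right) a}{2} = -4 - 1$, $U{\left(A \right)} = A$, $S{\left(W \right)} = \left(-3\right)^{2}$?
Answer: $9$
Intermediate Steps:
$S{\left(W \right)} = 9$
$a = 10$ ($a = - 2 \left(-4 - 1\right) = \left(-2\right) \left(-5\right) = 10$)
$Y{\left(w \right)} = 4 - w$ ($Y{\left(w \right)} = 4 + w \left(-1\right) = 4 - w$)
$c{\left(G \right)} = 10 G$
$\left(c{\left(Y{\left(S{\left(1 \right)} \right)} \right)} + 47\right)^{2} = \left(10 \left(4 - 9\right) + 47\right)^{2} = \left(10 \left(-5\right) + 47\right)^{2} = \left(-50 + 47\right)^{2} = \left(-3\right)^{2} = 9$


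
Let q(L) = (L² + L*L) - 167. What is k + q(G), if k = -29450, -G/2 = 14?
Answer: -28049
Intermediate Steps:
G = -28 (G = -2*14 = -28)
q(L) = -167 + 2*L² (q(L) = (L² + L²) - 167 = 2*L² - 167 = -167 + 2*L²)
k + q(G) = -29450 + (-167 + 2*(-28)²) = -29450 + (-167 + 2*784) = -29450 + (-167 + 1568) = -29450 + 1401 = -28049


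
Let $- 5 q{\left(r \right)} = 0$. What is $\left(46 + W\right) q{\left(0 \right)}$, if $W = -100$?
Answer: $0$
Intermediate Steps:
$q{\left(r \right)} = 0$ ($q{\left(r \right)} = \left(- \frac{1}{5}\right) 0 = 0$)
$\left(46 + W\right) q{\left(0 \right)} = \left(46 - 100\right) 0 = \left(-54\right) 0 = 0$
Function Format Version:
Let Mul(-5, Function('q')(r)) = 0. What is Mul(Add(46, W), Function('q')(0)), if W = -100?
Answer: 0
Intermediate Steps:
Function('q')(r) = 0 (Function('q')(r) = Mul(Rational(-1, 5), 0) = 0)
Mul(Add(46, W), Function('q')(0)) = Mul(Add(46, -100), 0) = Mul(-54, 0) = 0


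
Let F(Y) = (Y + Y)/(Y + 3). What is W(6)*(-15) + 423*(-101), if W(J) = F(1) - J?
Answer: -85281/2 ≈ -42641.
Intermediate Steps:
F(Y) = 2*Y/(3 + Y) (F(Y) = (2*Y)/(3 + Y) = 2*Y/(3 + Y))
W(J) = ½ - J (W(J) = 2*1/(3 + 1) - J = 2*1/4 - J = 2*1*(¼) - J = ½ - J)
W(6)*(-15) + 423*(-101) = (½ - 1*6)*(-15) + 423*(-101) = (½ - 6)*(-15) - 42723 = -11/2*(-15) - 42723 = 165/2 - 42723 = -85281/2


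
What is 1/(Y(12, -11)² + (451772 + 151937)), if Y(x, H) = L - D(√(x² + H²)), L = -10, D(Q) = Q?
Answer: 302037/182452645738 - 5*√265/91226322869 ≈ 1.6545e-6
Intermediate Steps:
Y(x, H) = -10 - √(H² + x²) (Y(x, H) = -10 - √(x² + H²) = -10 - √(H² + x²))
1/(Y(12, -11)² + (451772 + 151937)) = 1/((-10 - √((-11)² + 12²))² + (451772 + 151937)) = 1/((-10 - √(121 + 144))² + 603709) = 1/((-10 - √265)² + 603709) = 1/(603709 + (-10 - √265)²)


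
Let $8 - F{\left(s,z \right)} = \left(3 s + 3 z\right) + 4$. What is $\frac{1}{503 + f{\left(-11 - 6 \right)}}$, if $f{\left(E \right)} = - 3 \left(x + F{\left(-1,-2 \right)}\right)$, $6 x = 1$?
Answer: $\frac{2}{927} \approx 0.0021575$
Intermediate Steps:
$F{\left(s,z \right)} = 4 - 3 s - 3 z$ ($F{\left(s,z \right)} = 8 - \left(\left(3 s + 3 z\right) + 4\right) = 8 - \left(4 + 3 s + 3 z\right) = 4 - 3 s - 3 z$)
$x = \frac{1}{6}$ ($x = \frac{1}{6} \cdot 1 = \frac{1}{6} \approx 0.16667$)
$f{\left(E \right)} = - \frac{79}{2}$ ($f{\left(E \right)} = - 3 \left(\frac{1}{6} - -13\right) = - 3 \left(\frac{1}{6} + \left(4 + 3 + 6\right)\right) = - 3 \left(\frac{1}{6} + 13\right) = \left(-3\right) \frac{79}{6} = - \frac{79}{2}$)
$\frac{1}{503 + f{\left(-11 - 6 \right)}} = \frac{1}{503 - \frac{79}{2}} = \frac{1}{\frac{927}{2}} = \frac{2}{927}$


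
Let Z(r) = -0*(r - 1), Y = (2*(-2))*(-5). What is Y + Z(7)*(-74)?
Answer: 20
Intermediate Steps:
Y = 20 (Y = -4*(-5) = 20)
Z(r) = 0 (Z(r) = -0*(-1 + r) = -3*0 = 0)
Y + Z(7)*(-74) = 20 + 0*(-74) = 20 + 0 = 20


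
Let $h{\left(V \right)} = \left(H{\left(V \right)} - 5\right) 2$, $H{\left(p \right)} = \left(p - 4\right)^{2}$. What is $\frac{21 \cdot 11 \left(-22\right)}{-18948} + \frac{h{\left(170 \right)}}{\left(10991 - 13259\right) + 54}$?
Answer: $- \frac{86068429}{3495906} \approx -24.62$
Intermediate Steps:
$H{\left(p \right)} = \left(-4 + p\right)^{2}$
$h{\left(V \right)} = -10 + 2 \left(-4 + V\right)^{2}$ ($h{\left(V \right)} = \left(\left(-4 + V\right)^{2} - 5\right) 2 = \left(-5 + \left(-4 + V\right)^{2}\right) 2 = -10 + 2 \left(-4 + V\right)^{2}$)
$\frac{21 \cdot 11 \left(-22\right)}{-18948} + \frac{h{\left(170 \right)}}{\left(10991 - 13259\right) + 54} = \frac{21 \cdot 11 \left(-22\right)}{-18948} + \frac{-10 + 2 \left(-4 + 170\right)^{2}}{\left(10991 - 13259\right) + 54} = 231 \left(-22\right) \left(- \frac{1}{18948}\right) + \frac{-10 + 2 \cdot 166^{2}}{-2268 + 54} = \left(-5082\right) \left(- \frac{1}{18948}\right) + \frac{-10 + 2 \cdot 27556}{-2214} = \frac{847}{3158} + \left(-10 + 55112\right) \left(- \frac{1}{2214}\right) = \frac{847}{3158} + 55102 \left(- \frac{1}{2214}\right) = \frac{847}{3158} - \frac{27551}{1107} = - \frac{86068429}{3495906}$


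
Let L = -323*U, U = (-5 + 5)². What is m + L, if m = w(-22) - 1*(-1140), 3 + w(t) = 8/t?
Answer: 12503/11 ≈ 1136.6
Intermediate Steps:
U = 0 (U = 0² = 0)
w(t) = -3 + 8/t
L = 0 (L = -323*0 = 0)
m = 12503/11 (m = (-3 + 8/(-22)) - 1*(-1140) = (-3 + 8*(-1/22)) + 1140 = (-3 - 4/11) + 1140 = -37/11 + 1140 = 12503/11 ≈ 1136.6)
m + L = 12503/11 + 0 = 12503/11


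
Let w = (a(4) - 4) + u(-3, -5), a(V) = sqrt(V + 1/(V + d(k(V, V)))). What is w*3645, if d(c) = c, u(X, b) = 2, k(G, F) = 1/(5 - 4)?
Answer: -7290 + 729*sqrt(105) ≈ 180.03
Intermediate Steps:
k(G, F) = 1 (k(G, F) = 1/1 = 1)
a(V) = sqrt(V + 1/(1 + V)) (a(V) = sqrt(V + 1/(V + 1)) = sqrt(V + 1/(1 + V)))
w = -2 + sqrt(105)/5 (w = (sqrt((1 + 4*(1 + 4))/(1 + 4)) - 4) + 2 = (sqrt((1 + 4*5)/5) - 4) + 2 = (sqrt((1 + 20)/5) - 4) + 2 = (sqrt((1/5)*21) - 4) + 2 = (sqrt(21/5) - 4) + 2 = (sqrt(105)/5 - 4) + 2 = (-4 + sqrt(105)/5) + 2 = -2 + sqrt(105)/5 ≈ 0.049390)
w*3645 = (-2 + sqrt(105)/5)*3645 = -7290 + 729*sqrt(105)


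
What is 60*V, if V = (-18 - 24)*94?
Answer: -236880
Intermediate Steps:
V = -3948 (V = -42*94 = -3948)
60*V = 60*(-3948) = -236880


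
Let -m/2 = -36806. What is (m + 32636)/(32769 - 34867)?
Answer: -53124/1049 ≈ -50.643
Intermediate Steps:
m = 73612 (m = -2*(-36806) = 73612)
(m + 32636)/(32769 - 34867) = (73612 + 32636)/(32769 - 34867) = 106248/(-2098) = 106248*(-1/2098) = -53124/1049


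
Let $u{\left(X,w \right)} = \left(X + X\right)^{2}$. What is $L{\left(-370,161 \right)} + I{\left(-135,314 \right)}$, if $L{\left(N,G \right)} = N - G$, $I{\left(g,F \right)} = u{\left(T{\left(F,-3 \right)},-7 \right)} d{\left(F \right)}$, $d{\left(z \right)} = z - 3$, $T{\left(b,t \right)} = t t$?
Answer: $100233$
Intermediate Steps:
$T{\left(b,t \right)} = t^{2}$
$d{\left(z \right)} = -3 + z$ ($d{\left(z \right)} = z - 3 = -3 + z$)
$u{\left(X,w \right)} = 4 X^{2}$ ($u{\left(X,w \right)} = \left(2 X\right)^{2} = 4 X^{2}$)
$I{\left(g,F \right)} = -972 + 324 F$ ($I{\left(g,F \right)} = 4 \left(\left(-3\right)^{2}\right)^{2} \left(-3 + F\right) = 4 \cdot 9^{2} \left(-3 + F\right) = 4 \cdot 81 \left(-3 + F\right) = 324 \left(-3 + F\right) = -972 + 324 F$)
$L{\left(-370,161 \right)} + I{\left(-135,314 \right)} = \left(-370 - 161\right) + \left(-972 + 324 \cdot 314\right) = \left(-370 - 161\right) + \left(-972 + 101736\right) = -531 + 100764 = 100233$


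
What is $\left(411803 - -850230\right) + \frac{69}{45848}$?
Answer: $\frac{57861689053}{45848} \approx 1.262 \cdot 10^{6}$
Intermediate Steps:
$\left(411803 - -850230\right) + \frac{69}{45848} = \left(411803 + 850230\right) + 69 \cdot \frac{1}{45848} = 1262033 + \frac{69}{45848} = \frac{57861689053}{45848}$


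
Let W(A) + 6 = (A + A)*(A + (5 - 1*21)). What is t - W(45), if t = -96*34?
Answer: -5868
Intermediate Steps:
W(A) = -6 + 2*A*(-16 + A) (W(A) = -6 + (A + A)*(A + (5 - 1*21)) = -6 + (2*A)*(A + (5 - 21)) = -6 + (2*A)*(A - 16) = -6 + (2*A)*(-16 + A) = -6 + 2*A*(-16 + A))
t = -3264
t - W(45) = -3264 - (-6 - 32*45 + 2*45²) = -3264 - (-6 - 1440 + 2*2025) = -3264 - (-6 - 1440 + 4050) = -3264 - 1*2604 = -3264 - 2604 = -5868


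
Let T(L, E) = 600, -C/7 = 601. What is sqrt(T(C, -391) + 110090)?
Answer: sqrt(110690) ≈ 332.70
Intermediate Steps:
C = -4207 (C = -7*601 = -4207)
sqrt(T(C, -391) + 110090) = sqrt(600 + 110090) = sqrt(110690)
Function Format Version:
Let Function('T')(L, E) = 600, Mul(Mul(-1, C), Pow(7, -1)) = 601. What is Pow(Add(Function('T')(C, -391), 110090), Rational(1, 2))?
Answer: Pow(110690, Rational(1, 2)) ≈ 332.70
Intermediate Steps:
C = -4207 (C = Mul(-7, 601) = -4207)
Pow(Add(Function('T')(C, -391), 110090), Rational(1, 2)) = Pow(Add(600, 110090), Rational(1, 2)) = Pow(110690, Rational(1, 2))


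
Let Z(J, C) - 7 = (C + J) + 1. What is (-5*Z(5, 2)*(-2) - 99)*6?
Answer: 306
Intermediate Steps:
Z(J, C) = 8 + C + J (Z(J, C) = 7 + ((C + J) + 1) = 7 + (1 + C + J) = 8 + C + J)
(-5*Z(5, 2)*(-2) - 99)*6 = (-5*(8 + 2 + 5)*(-2) - 99)*6 = (-5*15*(-2) - 99)*6 = (-75*(-2) - 99)*6 = (150 - 99)*6 = 51*6 = 306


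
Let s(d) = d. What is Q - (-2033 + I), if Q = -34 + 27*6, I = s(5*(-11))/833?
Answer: 1800168/833 ≈ 2161.1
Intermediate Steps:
I = -55/833 (I = (5*(-11))/833 = -55*1/833 = -55/833 ≈ -0.066026)
Q = 128 (Q = -34 + 162 = 128)
Q - (-2033 + I) = 128 - (-2033 - 55/833) = 128 - 1*(-1693544/833) = 128 + 1693544/833 = 1800168/833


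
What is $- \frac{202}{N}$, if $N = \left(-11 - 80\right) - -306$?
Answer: $- \frac{202}{215} \approx -0.93954$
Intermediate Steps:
$N = 215$ ($N = \left(-11 - 80\right) + 306 = -91 + 306 = 215$)
$- \frac{202}{N} = - \frac{202}{215}$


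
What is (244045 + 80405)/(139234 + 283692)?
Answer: 23175/30209 ≈ 0.76716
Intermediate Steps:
(244045 + 80405)/(139234 + 283692) = 324450/422926 = 324450*(1/422926) = 23175/30209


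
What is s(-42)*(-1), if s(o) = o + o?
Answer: 84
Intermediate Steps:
s(o) = 2*o
s(-42)*(-1) = (2*(-42))*(-1) = -84*(-1) = 84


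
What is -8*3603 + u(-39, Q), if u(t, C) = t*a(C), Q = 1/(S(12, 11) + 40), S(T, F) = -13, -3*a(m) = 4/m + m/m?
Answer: -27407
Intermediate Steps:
a(m) = -⅓ - 4/(3*m) (a(m) = -(4/m + m/m)/3 = -(4/m + 1)/3 = -(1 + 4/m)/3 = -⅓ - 4/(3*m))
Q = 1/27 (Q = 1/(-13 + 40) = 1/27 ≈ 0.037037)
u(t, C) = t*(-4 - C)/(3*C) (u(t, C) = t*((-4 - C)/(3*C)) = t*(-4 - C)/(3*C))
-8*3603 + u(-39, Q) = -8*3603 - ⅓*(-39)*(4 + 1/27)/1/27 = -28824 - ⅓*(-39)*27*109/27 = -28824 + 1417 = -27407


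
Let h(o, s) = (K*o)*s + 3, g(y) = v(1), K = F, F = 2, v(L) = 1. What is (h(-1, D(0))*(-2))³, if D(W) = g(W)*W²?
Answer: -216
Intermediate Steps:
K = 2
g(y) = 1
D(W) = W² (D(W) = 1*W² = W²)
h(o, s) = 3 + 2*o*s (h(o, s) = (2*o)*s + 3 = 2*o*s + 3 = 3 + 2*o*s)
(h(-1, D(0))*(-2))³ = ((3 + 2*(-1)*0²)*(-2))³ = ((3 + 2*(-1)*0)*(-2))³ = ((3 + 0)*(-2))³ = (3*(-2))³ = (-6)³ = -216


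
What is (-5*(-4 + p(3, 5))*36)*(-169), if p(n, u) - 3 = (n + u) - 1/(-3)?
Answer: 223080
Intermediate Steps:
p(n, u) = 10/3 + n + u (p(n, u) = 3 + ((n + u) - 1/(-3)) = 3 + ((n + u) - 1*(-⅓)) = 3 + ((n + u) + ⅓) = 3 + (⅓ + n + u) = 10/3 + n + u)
(-5*(-4 + p(3, 5))*36)*(-169) = (-5*(-4 + (10/3 + 3 + 5))*36)*(-169) = (-5*(-4 + 34/3)*36)*(-169) = (-5*22/3*36)*(-169) = -110/3*36*(-169) = -1320*(-169) = 223080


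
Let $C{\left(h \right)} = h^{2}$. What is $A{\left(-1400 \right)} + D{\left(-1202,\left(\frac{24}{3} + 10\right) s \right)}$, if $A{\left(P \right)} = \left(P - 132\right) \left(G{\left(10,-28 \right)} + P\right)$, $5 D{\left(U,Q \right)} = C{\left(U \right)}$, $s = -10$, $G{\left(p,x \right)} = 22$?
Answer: $\frac{12000284}{5} \approx 2.4001 \cdot 10^{6}$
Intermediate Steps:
$D{\left(U,Q \right)} = \frac{U^{2}}{5}$
$A{\left(P \right)} = \left(-132 + P\right) \left(22 + P\right)$ ($A{\left(P \right)} = \left(P - 132\right) \left(22 + P\right) = \left(-132 + P\right) \left(22 + P\right)$)
$A{\left(-1400 \right)} + D{\left(-1202,\left(\frac{24}{3} + 10\right) s \right)} = \left(-2904 + \left(-1400\right)^{2} - -154000\right) + \frac{\left(-1202\right)^{2}}{5} = \left(-2904 + 1960000 + 154000\right) + \frac{1}{5} \cdot 1444804 = 2111096 + \frac{1444804}{5} = \frac{12000284}{5}$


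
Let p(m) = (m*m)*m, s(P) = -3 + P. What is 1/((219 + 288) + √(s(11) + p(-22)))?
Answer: 507/267689 - 4*I*√665/267689 ≈ 0.001894 - 0.00038534*I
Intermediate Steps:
p(m) = m³ (p(m) = m²*m = m³)
1/((219 + 288) + √(s(11) + p(-22))) = 1/((219 + 288) + √((-3 + 11) + (-22)³)) = 1/(507 + √(8 - 10648)) = 1/(507 + √(-10640)) = 1/(507 + 4*I*√665)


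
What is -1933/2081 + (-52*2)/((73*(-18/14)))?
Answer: 244987/1367217 ≈ 0.17919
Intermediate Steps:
-1933/2081 + (-52*2)/((73*(-18/14))) = -1933*1/2081 - 104/(73*(-18*1/14)) = -1933/2081 - 104/(73*(-9/7)) = -1933/2081 - 104/(-657/7) = -1933/2081 - 104*(-7/657) = -1933/2081 + 728/657 = 244987/1367217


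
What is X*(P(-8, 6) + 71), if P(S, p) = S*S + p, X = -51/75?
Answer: -2397/25 ≈ -95.880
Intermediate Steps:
X = -17/25 (X = -51*1/75 = -17/25 ≈ -0.68000)
P(S, p) = p + S² (P(S, p) = S² + p = p + S²)
X*(P(-8, 6) + 71) = -17*((6 + (-8)²) + 71)/25 = -17*((6 + 64) + 71)/25 = -17*(70 + 71)/25 = -17/25*141 = -2397/25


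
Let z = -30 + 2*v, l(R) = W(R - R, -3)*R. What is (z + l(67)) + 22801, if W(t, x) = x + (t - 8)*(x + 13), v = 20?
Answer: 17250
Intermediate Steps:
W(t, x) = x + (-8 + t)*(13 + x)
l(R) = -83*R (l(R) = (-104 - 7*(-3) + 13*(R - R) + (R - R)*(-3))*R = (-104 + 21 + 13*0 + 0*(-3))*R = (-104 + 21 + 0 + 0)*R = -83*R)
z = 10 (z = -30 + 2*20 = -30 + 40 = 10)
(z + l(67)) + 22801 = (10 - 83*67) + 22801 = (10 - 5561) + 22801 = -5551 + 22801 = 17250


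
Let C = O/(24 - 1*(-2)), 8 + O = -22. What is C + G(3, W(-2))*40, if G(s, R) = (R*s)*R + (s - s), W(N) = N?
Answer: 6225/13 ≈ 478.85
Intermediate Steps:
O = -30 (O = -8 - 22 = -30)
C = -15/13 (C = -30/(24 - 1*(-2)) = -30/(24 + 2) = -30/26 = -30*1/26 = -15/13 ≈ -1.1538)
G(s, R) = s*R**2 (G(s, R) = s*R**2 + 0 = s*R**2)
C + G(3, W(-2))*40 = -15/13 + (3*(-2)**2)*40 = -15/13 + (3*4)*40 = -15/13 + 12*40 = -15/13 + 480 = 6225/13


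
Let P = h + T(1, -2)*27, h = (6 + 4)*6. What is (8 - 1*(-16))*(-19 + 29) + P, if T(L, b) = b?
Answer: 246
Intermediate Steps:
h = 60 (h = 10*6 = 60)
P = 6 (P = 60 - 2*27 = 60 - 54 = 6)
(8 - 1*(-16))*(-19 + 29) + P = (8 - 1*(-16))*(-19 + 29) + 6 = (8 + 16)*10 + 6 = 24*10 + 6 = 240 + 6 = 246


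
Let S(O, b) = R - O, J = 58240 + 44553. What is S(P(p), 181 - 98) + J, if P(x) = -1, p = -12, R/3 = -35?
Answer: 102689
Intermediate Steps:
R = -105 (R = 3*(-35) = -105)
J = 102793
S(O, b) = -105 - O
S(P(p), 181 - 98) + J = (-105 - 1*(-1)) + 102793 = (-105 + 1) + 102793 = -104 + 102793 = 102689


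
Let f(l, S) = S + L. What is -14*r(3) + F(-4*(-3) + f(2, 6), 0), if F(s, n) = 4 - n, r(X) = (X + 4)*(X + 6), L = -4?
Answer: -878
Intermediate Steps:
f(l, S) = -4 + S (f(l, S) = S - 4 = -4 + S)
r(X) = (4 + X)*(6 + X)
-14*r(3) + F(-4*(-3) + f(2, 6), 0) = -14*(24 + 3**2 + 10*3) + (4 - 1*0) = -14*(24 + 9 + 30) + (4 + 0) = -14*63 + 4 = -882 + 4 = -878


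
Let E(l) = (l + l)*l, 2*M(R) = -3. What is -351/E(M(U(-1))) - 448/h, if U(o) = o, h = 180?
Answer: -3622/45 ≈ -80.489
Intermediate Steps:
M(R) = -3/2 (M(R) = (½)*(-3) = -3/2)
E(l) = 2*l² (E(l) = (2*l)*l = 2*l²)
-351/E(M(U(-1))) - 448/h = -351/(2*(-3/2)²) - 448/180 = -351/(2*(9/4)) - 448*1/180 = -351/9/2 - 112/45 = -351*2/9 - 112/45 = -78 - 112/45 = -3622/45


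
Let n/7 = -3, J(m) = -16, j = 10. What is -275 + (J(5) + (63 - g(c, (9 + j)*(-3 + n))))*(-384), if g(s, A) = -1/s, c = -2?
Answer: -18131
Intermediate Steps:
n = -21 (n = 7*(-3) = -21)
-275 + (J(5) + (63 - g(c, (9 + j)*(-3 + n))))*(-384) = -275 + (-16 + (63 - (-1)/(-2)))*(-384) = -275 + (-16 + (63 - (-1)*(-1)/2))*(-384) = -275 + (-16 + (63 - 1*½))*(-384) = -275 + (-16 + (63 - ½))*(-384) = -275 + (-16 + 125/2)*(-384) = -275 + (93/2)*(-384) = -275 - 17856 = -18131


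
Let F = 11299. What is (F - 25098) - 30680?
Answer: -44479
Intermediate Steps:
(F - 25098) - 30680 = (11299 - 25098) - 30680 = -13799 - 30680 = -44479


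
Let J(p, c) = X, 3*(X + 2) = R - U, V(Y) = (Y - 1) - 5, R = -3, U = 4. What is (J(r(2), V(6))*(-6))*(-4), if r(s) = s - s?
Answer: -104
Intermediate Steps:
r(s) = 0
V(Y) = -6 + Y (V(Y) = (-1 + Y) - 5 = -6 + Y)
X = -13/3 (X = -2 + (-3 - 1*4)/3 = -2 + (-3 - 4)/3 = -2 + (⅓)*(-7) = -2 - 7/3 = -13/3 ≈ -4.3333)
J(p, c) = -13/3
(J(r(2), V(6))*(-6))*(-4) = -13/3*(-6)*(-4) = 26*(-4) = -104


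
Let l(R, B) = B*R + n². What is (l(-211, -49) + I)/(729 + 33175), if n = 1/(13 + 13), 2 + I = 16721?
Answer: 18291209/22919104 ≈ 0.79808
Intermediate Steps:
I = 16719 (I = -2 + 16721 = 16719)
n = 1/26 ≈ 0.038462
l(R, B) = 1/676 + B*R (l(R, B) = B*R + (1/26)² = B*R + 1/676 = 1/676 + B*R)
(l(-211, -49) + I)/(729 + 33175) = ((1/676 - 49*(-211)) + 16719)/(729 + 33175) = ((1/676 + 10339) + 16719)/33904 = (6989165/676 + 16719)*(1/33904) = (18291209/676)*(1/33904) = 18291209/22919104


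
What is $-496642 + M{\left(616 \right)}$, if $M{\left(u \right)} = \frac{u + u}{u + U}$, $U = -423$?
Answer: $- \frac{95850674}{193} \approx -4.9664 \cdot 10^{5}$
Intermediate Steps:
$M{\left(u \right)} = \frac{2 u}{-423 + u}$ ($M{\left(u \right)} = \frac{u + u}{u - 423} = \frac{2 u}{-423 + u}$)
$-496642 + M{\left(616 \right)} = -496642 + 2 \cdot 616 \frac{1}{-423 + 616} = -496642 + 2 \cdot 616 \cdot \frac{1}{193} = -496642 + \frac{1232}{193} = - \frac{95850674}{193}$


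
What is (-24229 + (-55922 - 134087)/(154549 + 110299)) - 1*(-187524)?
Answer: 43248164151/264848 ≈ 1.6329e+5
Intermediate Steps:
(-24229 + (-55922 - 134087)/(154549 + 110299)) - 1*(-187524) = (-24229 - 190009/264848) + 187524 = -6417192201/264848 + 187524 = 43248164151/264848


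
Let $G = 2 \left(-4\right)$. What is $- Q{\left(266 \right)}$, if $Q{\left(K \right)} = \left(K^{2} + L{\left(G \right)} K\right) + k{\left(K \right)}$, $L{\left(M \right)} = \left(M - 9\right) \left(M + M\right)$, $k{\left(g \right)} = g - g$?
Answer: $-143108$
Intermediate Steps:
$k{\left(g \right)} = 0$
$G = -8$
$L{\left(M \right)} = 2 M \left(-9 + M\right)$ ($L{\left(M \right)} = \left(-9 + M\right) 2 M = 2 M \left(-9 + M\right)$)
$Q{\left(K \right)} = K^{2} + 272 K$ ($Q{\left(K \right)} = \left(K^{2} + 2 \left(-8\right) \left(-9 - 8\right) K\right) + 0 = \left(K^{2} + 2 \left(-8\right) \left(-17\right) K\right) + 0 = \left(K^{2} + 272 K\right) + 0 = K^{2} + 272 K$)
$- Q{\left(266 \right)} = - 266 \left(272 + 266\right) = - 266 \cdot 538 = \left(-1\right) 143108 = -143108$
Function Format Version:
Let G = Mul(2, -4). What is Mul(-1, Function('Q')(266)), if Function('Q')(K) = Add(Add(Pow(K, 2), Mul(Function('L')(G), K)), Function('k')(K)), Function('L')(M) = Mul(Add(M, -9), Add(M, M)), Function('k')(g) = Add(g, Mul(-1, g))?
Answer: -143108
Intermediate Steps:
Function('k')(g) = 0
G = -8
Function('L')(M) = Mul(2, M, Add(-9, M)) (Function('L')(M) = Mul(Add(-9, M), Mul(2, M)) = Mul(2, M, Add(-9, M)))
Function('Q')(K) = Add(Pow(K, 2), Mul(272, K)) (Function('Q')(K) = Add(Add(Pow(K, 2), Mul(Mul(2, -8, Add(-9, -8)), K)), 0) = Add(Add(Pow(K, 2), Mul(Mul(2, -8, -17), K)), 0) = Add(Add(Pow(K, 2), Mul(272, K)), 0) = Add(Pow(K, 2), Mul(272, K)))
Mul(-1, Function('Q')(266)) = Mul(-1, Mul(266, Add(272, 266))) = Mul(-1, Mul(266, 538)) = Mul(-1, 143108) = -143108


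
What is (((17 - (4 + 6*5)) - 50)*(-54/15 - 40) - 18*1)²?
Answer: 210714256/25 ≈ 8.4286e+6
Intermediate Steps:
(((17 - (4 + 6*5)) - 50)*(-54/15 - 40) - 18*1)² = (((17 - (4 + 30)) - 50)*(-54*1/15 - 40) - 18)² = (((17 - 1*34) - 50)*(-18/5 - 40) - 18)² = (((17 - 34) - 50)*(-218/5) - 18)² = ((-17 - 50)*(-218/5) - 18)² = (-67*(-218/5) - 18)² = (14606/5 - 18)² = (14516/5)² = 210714256/25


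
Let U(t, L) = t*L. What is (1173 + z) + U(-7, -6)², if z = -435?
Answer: 2502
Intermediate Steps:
U(t, L) = L*t
(1173 + z) + U(-7, -6)² = (1173 - 435) + (-6*(-7))² = 738 + 42² = 738 + 1764 = 2502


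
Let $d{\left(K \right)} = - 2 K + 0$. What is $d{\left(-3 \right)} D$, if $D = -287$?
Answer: $-1722$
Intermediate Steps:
$d{\left(K \right)} = - 2 K$
$d{\left(-3 \right)} D = \left(-2\right) \left(-3\right) \left(-287\right) = 6 \left(-287\right) = -1722$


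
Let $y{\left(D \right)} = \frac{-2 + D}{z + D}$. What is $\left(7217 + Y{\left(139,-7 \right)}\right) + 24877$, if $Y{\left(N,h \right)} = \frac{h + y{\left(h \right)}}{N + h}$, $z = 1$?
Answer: $\frac{770255}{24} \approx 32094.0$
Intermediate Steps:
$y{\left(D \right)} = \frac{-2 + D}{1 + D}$
$Y{\left(N,h \right)} = \frac{h + \frac{-2 + h}{1 + h}}{N + h}$
$\left(7217 + Y{\left(139,-7 \right)}\right) + 24877 = \left(7217 + \frac{-2 - 7 - 7 \left(1 - 7\right)}{\left(1 - 7\right) \left(139 - 7\right)}\right) + 24877 = \left(7217 + \frac{-2 - 7 - -42}{\left(-6\right) 132}\right) + 24877 = \left(7217 - \frac{-2 - 7 + 42}{792}\right) + 24877 = \left(7217 - \frac{1}{792} \cdot 33\right) + 24877 = \left(7217 - \frac{1}{24}\right) + 24877 = \frac{173207}{24} + 24877 = \frac{770255}{24}$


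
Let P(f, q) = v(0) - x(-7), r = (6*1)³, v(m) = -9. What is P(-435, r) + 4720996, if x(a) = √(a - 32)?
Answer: 4720987 - I*√39 ≈ 4.721e+6 - 6.245*I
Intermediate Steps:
x(a) = √(-32 + a)
r = 216 (r = 6³ = 216)
P(f, q) = -9 - I*√39 (P(f, q) = -9 - √(-32 - 7) = -9 - √(-39) = -9 - I*√39)
P(-435, r) + 4720996 = (-9 - I*√39) + 4720996 = 4720987 - I*√39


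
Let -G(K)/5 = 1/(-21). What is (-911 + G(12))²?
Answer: 365803876/441 ≈ 8.2949e+5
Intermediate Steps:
G(K) = 5/21 (G(K) = -5/(-21) = -5*(-1/21) = 5/21)
(-911 + G(12))² = (-911 + 5/21)² = (-19126/21)² = 365803876/441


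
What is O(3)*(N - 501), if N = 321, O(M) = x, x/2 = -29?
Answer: 10440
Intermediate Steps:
x = -58 (x = 2*(-29) = -58)
O(M) = -58
O(3)*(N - 501) = -58*(321 - 501) = -58*(-180) = 10440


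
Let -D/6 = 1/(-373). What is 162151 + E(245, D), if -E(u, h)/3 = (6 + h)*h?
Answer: 22559866087/139129 ≈ 1.6215e+5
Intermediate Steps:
D = 6/373 (D = -6/(-373) = -6*(-1/373) = 6/373 ≈ 0.016086)
E(u, h) = -3*h*(6 + h) (E(u, h) = -3*(6 + h)*h = -3*h*(6 + h))
162151 + E(245, D) = 162151 - 3*6/373*(6 + 6/373) = 162151 - 3*6/373*2244/373 = 162151 - 40392/139129 = 22559866087/139129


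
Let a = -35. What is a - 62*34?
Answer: -2143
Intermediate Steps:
a - 62*34 = -35 - 62*34 = -35 - 2108 = -2143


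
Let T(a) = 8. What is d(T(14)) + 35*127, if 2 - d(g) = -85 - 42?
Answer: 4574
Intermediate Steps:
d(g) = 129 (d(g) = 2 - (-85 - 42) = 2 - 1*(-127) = 2 + 127 = 129)
d(T(14)) + 35*127 = 129 + 35*127 = 129 + 4445 = 4574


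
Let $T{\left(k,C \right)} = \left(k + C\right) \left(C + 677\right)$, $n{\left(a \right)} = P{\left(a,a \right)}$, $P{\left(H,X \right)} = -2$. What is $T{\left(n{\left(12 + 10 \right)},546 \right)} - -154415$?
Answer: $819727$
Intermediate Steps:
$n{\left(a \right)} = -2$
$T{\left(k,C \right)} = \left(677 + C\right) \left(C + k\right)$ ($T{\left(k,C \right)} = \left(C + k\right) \left(677 + C\right) = \left(677 + C\right) \left(C + k\right)$)
$T{\left(n{\left(12 + 10 \right)},546 \right)} - -154415 = \left(546^{2} + 677 \cdot 546 + 677 \left(-2\right) + 546 \left(-2\right)\right) - -154415 = \left(298116 + 369642 - 1354 - 1092\right) + 154415 = 665312 + 154415 = 819727$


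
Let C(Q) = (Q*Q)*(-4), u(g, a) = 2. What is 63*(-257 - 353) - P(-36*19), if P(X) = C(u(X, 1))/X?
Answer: -6571534/171 ≈ -38430.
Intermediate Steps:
C(Q) = -4*Q² (C(Q) = Q²*(-4) = -4*Q²)
P(X) = -16/X (P(X) = (-4*2²)/X = (-4*4)/X = -16/X)
63*(-257 - 353) - P(-36*19) = 63*(-257 - 353) - (-16)/((-36*19)) = 63*(-610) - (-16)/(-684) = -38430 - (-16)*(-1)/684 = -38430 - 1*4/171 = -38430 - 4/171 = -6571534/171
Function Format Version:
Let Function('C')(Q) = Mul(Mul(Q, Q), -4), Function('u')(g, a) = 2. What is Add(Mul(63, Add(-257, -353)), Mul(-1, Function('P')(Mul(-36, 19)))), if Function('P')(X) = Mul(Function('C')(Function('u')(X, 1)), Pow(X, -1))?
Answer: Rational(-6571534, 171) ≈ -38430.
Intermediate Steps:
Function('C')(Q) = Mul(-4, Pow(Q, 2)) (Function('C')(Q) = Mul(Pow(Q, 2), -4) = Mul(-4, Pow(Q, 2)))
Function('P')(X) = Mul(-16, Pow(X, -1)) (Function('P')(X) = Mul(Mul(-4, Pow(2, 2)), Pow(X, -1)) = Mul(Mul(-4, 4), Pow(X, -1)) = Mul(-16, Pow(X, -1)))
Add(Mul(63, Add(-257, -353)), Mul(-1, Function('P')(Mul(-36, 19)))) = Add(Mul(63, Add(-257, -353)), Mul(-1, Mul(-16, Pow(Mul(-36, 19), -1)))) = Add(Mul(63, -610), Mul(-1, Mul(-16, Pow(-684, -1)))) = Add(-38430, Mul(-1, Mul(-16, Rational(-1, 684)))) = Add(-38430, Mul(-1, Rational(4, 171))) = Add(-38430, Rational(-4, 171)) = Rational(-6571534, 171)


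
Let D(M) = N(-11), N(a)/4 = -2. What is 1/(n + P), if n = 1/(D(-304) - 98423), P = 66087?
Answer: 98431/6505009496 ≈ 1.5132e-5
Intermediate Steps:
N(a) = -8 (N(a) = 4*(-2) = -8)
D(M) = -8
n = -1/98431 (n = 1/(-8 - 98423) = 1/(-98431) = -1/98431 ≈ -1.0159e-5)
1/(n + P) = 1/(-1/98431 + 66087) = 1/(6505009496/98431) = 98431/6505009496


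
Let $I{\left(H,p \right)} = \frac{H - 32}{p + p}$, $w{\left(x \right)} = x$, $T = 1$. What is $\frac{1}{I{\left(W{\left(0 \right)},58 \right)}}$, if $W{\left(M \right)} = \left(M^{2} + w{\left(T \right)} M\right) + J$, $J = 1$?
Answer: $- \frac{116}{31} \approx -3.7419$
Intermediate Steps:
$W{\left(M \right)} = 1 + M + M^{2}$ ($W{\left(M \right)} = \left(M^{2} + 1 M\right) + 1 = \left(M^{2} + M\right) + 1 = \left(M + M^{2}\right) + 1 = 1 + M + M^{2}$)
$I{\left(H,p \right)} = \frac{-32 + H}{2 p}$
$\frac{1}{I{\left(W{\left(0 \right)},58 \right)}} = \frac{1}{\frac{1}{2} \cdot \frac{1}{58} \left(-32 + \left(1 + 0 + 0^{2}\right)\right)} = \frac{1}{\frac{1}{2} \cdot \frac{1}{58} \left(-32 + \left(1 + 0 + 0\right)\right)} = \frac{1}{\frac{1}{2} \cdot \frac{1}{58} \left(-32 + 1\right)} = \frac{1}{\frac{1}{2} \cdot \frac{1}{58} \left(-31\right)} = \frac{1}{- \frac{31}{116}} = - \frac{116}{31}$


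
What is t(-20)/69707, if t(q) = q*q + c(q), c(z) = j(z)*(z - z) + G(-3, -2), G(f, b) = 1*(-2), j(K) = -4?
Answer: 398/69707 ≈ 0.0057096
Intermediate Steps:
G(f, b) = -2
c(z) = -2 (c(z) = -4*(z - z) - 2 = -4*0 - 2 = 0 - 2 = -2)
t(q) = -2 + q**2 (t(q) = q*q - 2 = q**2 - 2 = -2 + q**2)
t(-20)/69707 = (-2 + (-20)**2)/69707 = (-2 + 400)*(1/69707) = 398*(1/69707) = 398/69707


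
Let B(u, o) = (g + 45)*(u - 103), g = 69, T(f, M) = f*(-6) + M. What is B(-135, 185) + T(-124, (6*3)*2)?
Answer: -26352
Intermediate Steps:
T(f, M) = M - 6*f (T(f, M) = -6*f + M = M - 6*f)
B(u, o) = -11742 + 114*u (B(u, o) = (69 + 45)*(u - 103) = 114*(-103 + u) = -11742 + 114*u)
B(-135, 185) + T(-124, (6*3)*2) = (-11742 + 114*(-135)) + ((6*3)*2 - 6*(-124)) = (-11742 - 15390) + (18*2 + 744) = -27132 + (36 + 744) = -27132 + 780 = -26352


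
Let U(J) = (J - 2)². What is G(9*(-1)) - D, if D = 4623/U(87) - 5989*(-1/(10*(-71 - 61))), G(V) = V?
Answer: -9732967/1907400 ≈ -5.1027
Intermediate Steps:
U(J) = (-2 + J)²
D = -7433633/1907400 (D = 4623/((-2 + 87)²) - 5989*(-1/(10*(-71 - 61))) = 4623/(85²) - 5989/((-132*(-10))) = 4623/7225 - 5989/1320 = -7433633/1907400 ≈ -3.8973)
G(9*(-1)) - D = 9*(-1) - 1*(-7433633/1907400) = -9 + 7433633/1907400 = -9732967/1907400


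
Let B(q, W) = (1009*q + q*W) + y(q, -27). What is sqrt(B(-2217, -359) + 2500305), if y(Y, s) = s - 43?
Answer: 17*sqrt(3665) ≈ 1029.2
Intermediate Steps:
y(Y, s) = -43 + s
B(q, W) = -70 + 1009*q + W*q (B(q, W) = (1009*q + q*W) + (-43 - 27) = (1009*q + W*q) - 70 = -70 + 1009*q + W*q)
sqrt(B(-2217, -359) + 2500305) = sqrt((-70 + 1009*(-2217) - 359*(-2217)) + 2500305) = sqrt((-70 - 2236953 + 795903) + 2500305) = sqrt(-1441120 + 2500305) = sqrt(1059185) = 17*sqrt(3665)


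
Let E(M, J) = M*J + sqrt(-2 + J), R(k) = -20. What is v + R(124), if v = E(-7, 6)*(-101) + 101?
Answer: 4121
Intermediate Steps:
E(M, J) = sqrt(-2 + J) + J*M (E(M, J) = J*M + sqrt(-2 + J) = sqrt(-2 + J) + J*M)
v = 4141 (v = (sqrt(-2 + 6) + 6*(-7))*(-101) + 101 = (sqrt(4) - 42)*(-101) + 101 = (2 - 42)*(-101) + 101 = -40*(-101) + 101 = 4040 + 101 = 4141)
v + R(124) = 4141 - 20 = 4121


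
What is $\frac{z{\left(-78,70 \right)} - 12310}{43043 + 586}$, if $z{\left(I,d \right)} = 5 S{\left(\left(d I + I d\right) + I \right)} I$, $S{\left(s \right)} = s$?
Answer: $\frac{4276910}{43629} \approx 98.029$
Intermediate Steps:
$z{\left(I,d \right)} = I \left(5 I + 10 I d\right)$ ($z{\left(I,d \right)} = 5 \left(\left(d I + I d\right) + I\right) I = 5 \left(\left(I d + I d\right) + I\right) I = 5 \left(2 I d + I\right) I = 5 \left(I + 2 I d\right) I = \left(5 I + 10 I d\right) I = I \left(5 I + 10 I d\right)$)
$\frac{z{\left(-78,70 \right)} - 12310}{43043 + 586} = \frac{\left(-78\right)^{2} \left(5 + 10 \cdot 70\right) - 12310}{43043 + 586} = \frac{6084 \left(5 + 700\right) - 12310}{43629} = \left(6084 \cdot 705 - 12310\right) \frac{1}{43629} = \left(4289220 - 12310\right) \frac{1}{43629} = 4276910 \cdot \frac{1}{43629} = \frac{4276910}{43629}$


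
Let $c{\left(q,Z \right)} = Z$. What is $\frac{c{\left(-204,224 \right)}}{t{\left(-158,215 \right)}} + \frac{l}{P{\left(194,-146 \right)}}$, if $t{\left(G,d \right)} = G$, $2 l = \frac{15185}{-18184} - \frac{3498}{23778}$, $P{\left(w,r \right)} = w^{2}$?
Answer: $- \frac{607531737455821}{428522906469696} \approx -1.4177$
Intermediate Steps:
$l = - \frac{70779427}{144126384}$ ($l = \frac{\frac{15185}{-18184} - \frac{3498}{23778}}{2} = \frac{15185 \left(- \frac{1}{18184}\right) - \frac{583}{3963}}{2} = \frac{- \frac{15185}{18184} - \frac{583}{3963}}{2} = \frac{1}{2} \left(- \frac{70779427}{72063192}\right) = - \frac{70779427}{144126384} \approx -0.49109$)
$\frac{c{\left(-204,224 \right)}}{t{\left(-158,215 \right)}} + \frac{l}{P{\left(194,-146 \right)}} = \frac{224}{-158} - \frac{70779427}{144126384 \cdot 194^{2}} = 224 \left(- \frac{1}{158}\right) - \frac{70779427}{144126384 \cdot 37636} = - \frac{112}{79} - \frac{70779427}{5424340588224} = - \frac{607531737455821}{428522906469696}$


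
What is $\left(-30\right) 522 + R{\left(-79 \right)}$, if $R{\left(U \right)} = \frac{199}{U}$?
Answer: $- \frac{1237339}{79} \approx -15663.0$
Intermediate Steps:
$\left(-30\right) 522 + R{\left(-79 \right)} = \left(-30\right) 522 + \frac{199}{-79} = -15660 + 199 \left(- \frac{1}{79}\right) = -15660 - \frac{199}{79} = - \frac{1237339}{79}$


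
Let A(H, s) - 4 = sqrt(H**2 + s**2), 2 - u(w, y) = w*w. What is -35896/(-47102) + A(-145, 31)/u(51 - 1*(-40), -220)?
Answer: 148497288/194978729 - sqrt(21986)/8279 ≈ 0.74370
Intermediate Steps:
u(w, y) = 2 - w**2 (u(w, y) = 2 - w*w = 2 - w**2)
A(H, s) = 4 + sqrt(H**2 + s**2)
-35896/(-47102) + A(-145, 31)/u(51 - 1*(-40), -220) = -35896/(-47102) + (4 + sqrt((-145)**2 + 31**2))/(2 - (51 - 1*(-40))**2) = -35896*(-1/47102) + (4 + sqrt(21025 + 961))/(2 - (51 + 40)**2) = 17948/23551 + (4 + sqrt(21986))/(2 - 1*91**2) = 17948/23551 + (4 + sqrt(21986))/(2 - 1*8281) = 17948/23551 + (4 + sqrt(21986))/(2 - 8281) = 17948/23551 + (4 + sqrt(21986))/(-8279) = 17948/23551 + (4 + sqrt(21986))*(-1/8279) = 17948/23551 + (-4/8279 - sqrt(21986)/8279) = 148497288/194978729 - sqrt(21986)/8279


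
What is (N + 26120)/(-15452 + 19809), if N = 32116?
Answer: 58236/4357 ≈ 13.366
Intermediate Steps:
(N + 26120)/(-15452 + 19809) = (32116 + 26120)/(-15452 + 19809) = 58236/4357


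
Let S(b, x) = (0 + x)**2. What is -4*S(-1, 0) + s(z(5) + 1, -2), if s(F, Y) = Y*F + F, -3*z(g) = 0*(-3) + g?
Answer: 2/3 ≈ 0.66667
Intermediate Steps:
S(b, x) = x**2
z(g) = -g/3 (z(g) = -(0*(-3) + g)/3 = -(0 + g)/3 = -g/3)
s(F, Y) = F + F*Y (s(F, Y) = F*Y + F = F + F*Y)
-4*S(-1, 0) + s(z(5) + 1, -2) = -4*0**2 + (-1/3*5 + 1)*(1 - 2) = -4*0 + (-5/3 + 1)*(-1) = 0 - 2/3*(-1) = 0 + 2/3 = 2/3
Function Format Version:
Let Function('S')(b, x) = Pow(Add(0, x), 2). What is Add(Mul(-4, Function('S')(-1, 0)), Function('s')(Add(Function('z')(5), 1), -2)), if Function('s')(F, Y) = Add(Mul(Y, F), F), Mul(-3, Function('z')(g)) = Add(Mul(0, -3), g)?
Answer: Rational(2, 3) ≈ 0.66667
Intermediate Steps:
Function('S')(b, x) = Pow(x, 2)
Function('z')(g) = Mul(Rational(-1, 3), g) (Function('z')(g) = Mul(Rational(-1, 3), Add(Mul(0, -3), g)) = Mul(Rational(-1, 3), Add(0, g)) = Mul(Rational(-1, 3), g))
Function('s')(F, Y) = Add(F, Mul(F, Y)) (Function('s')(F, Y) = Add(Mul(F, Y), F) = Add(F, Mul(F, Y)))
Add(Mul(-4, Function('S')(-1, 0)), Function('s')(Add(Function('z')(5), 1), -2)) = Add(Mul(-4, Pow(0, 2)), Mul(Add(Mul(Rational(-1, 3), 5), 1), Add(1, -2))) = Add(Mul(-4, 0), Mul(Add(Rational(-5, 3), 1), -1)) = Add(0, Mul(Rational(-2, 3), -1)) = Add(0, Rational(2, 3)) = Rational(2, 3)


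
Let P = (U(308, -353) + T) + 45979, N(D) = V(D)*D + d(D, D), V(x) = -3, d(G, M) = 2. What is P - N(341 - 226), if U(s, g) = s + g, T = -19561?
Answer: 26716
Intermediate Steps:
U(s, g) = g + s
N(D) = 2 - 3*D (N(D) = -3*D + 2 = 2 - 3*D)
P = 26373 (P = ((-353 + 308) - 19561) + 45979 = (-45 - 19561) + 45979 = -19606 + 45979 = 26373)
P - N(341 - 226) = 26373 - (2 - 3*(341 - 226)) = 26373 - (2 - 3*115) = 26373 - (2 - 345) = 26373 - 1*(-343) = 26373 + 343 = 26716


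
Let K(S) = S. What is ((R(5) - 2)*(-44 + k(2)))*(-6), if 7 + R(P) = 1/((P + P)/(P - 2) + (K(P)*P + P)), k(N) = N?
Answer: -56511/25 ≈ -2260.4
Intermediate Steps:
R(P) = -7 + 1/(P + P² + 2*P/(-2 + P)) (R(P) = -7 + 1/((P + P)/(P - 2) + (P*P + P)) = -7 + 1/((2*P)/(-2 + P) + (P² + P)) = -7 + 1/(2*P/(-2 + P) + (P + P²)) = -7 + 1/(P + P² + 2*P/(-2 + P)))
((R(5) - 2)*(-44 + k(2)))*(-6) = (((-2 + 5 - 7*5³ + 7*5²)/(5²*(-1 + 5)) - 2)*(-44 + 2))*(-6) = (((1/25)*(-2 + 5 - 7*125 + 7*25)/4 - 2)*(-42))*(-6) = (((1/25)*(¼)*(-2 + 5 - 875 + 175) - 2)*(-42))*(-6) = (((1/25)*(¼)*(-697) - 2)*(-42))*(-6) = ((-697/100 - 2)*(-42))*(-6) = -897/100*(-42)*(-6) = (18837/50)*(-6) = -56511/25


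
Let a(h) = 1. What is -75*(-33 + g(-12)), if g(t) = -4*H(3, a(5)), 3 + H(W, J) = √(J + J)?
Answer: 1575 + 300*√2 ≈ 1999.3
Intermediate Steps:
H(W, J) = -3 + √2*√J (H(W, J) = -3 + √(J + J) = -3 + √(2*J) = -3 + √2*√J)
g(t) = 12 - 4*√2 (g(t) = -4*(-3 + √2*√1) = -4*(-3 + √2*1) = -4*(-3 + √2) = 12 - 4*√2)
-75*(-33 + g(-12)) = -75*(-33 + (12 - 4*√2)) = -75*(-21 - 4*√2) = 1575 + 300*√2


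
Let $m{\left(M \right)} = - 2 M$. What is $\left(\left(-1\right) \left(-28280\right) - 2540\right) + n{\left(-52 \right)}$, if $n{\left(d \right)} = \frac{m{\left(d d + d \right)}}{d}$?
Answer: $25842$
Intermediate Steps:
$n{\left(d \right)} = \frac{- 2 d - 2 d^{2}}{d}$ ($n{\left(d \right)} = \frac{\left(-2\right) \left(d d + d\right)}{d} = \frac{\left(-2\right) \left(d^{2} + d\right)}{d} = \frac{\left(-2\right) \left(d + d^{2}\right)}{d} = \frac{- 2 d - 2 d^{2}}{d}$)
$\left(\left(-1\right) \left(-28280\right) - 2540\right) + n{\left(-52 \right)} = \left(\left(-1\right) \left(-28280\right) - 2540\right) - -102 = \left(28280 - 2540\right) + \left(-2 + 104\right) = 25740 + 102 = 25842$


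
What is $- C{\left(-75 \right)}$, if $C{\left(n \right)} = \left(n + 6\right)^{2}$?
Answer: $-4761$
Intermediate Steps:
$C{\left(n \right)} = \left(6 + n\right)^{2}$
$- C{\left(-75 \right)} = - \left(6 - 75\right)^{2} = - \left(-69\right)^{2} = \left(-1\right) 4761 = -4761$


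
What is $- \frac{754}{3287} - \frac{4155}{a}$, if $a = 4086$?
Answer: $- \frac{5579443}{4476894} \approx -1.2463$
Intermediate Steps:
$- \frac{754}{3287} - \frac{4155}{a} = - \frac{754}{3287} - \frac{4155}{4086} = \left(-754\right) \frac{1}{3287} - \frac{1385}{1362} = - \frac{754}{3287} - \frac{1385}{1362} = - \frac{5579443}{4476894}$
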